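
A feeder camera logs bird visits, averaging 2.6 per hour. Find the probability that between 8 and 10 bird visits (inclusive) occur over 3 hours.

Over the interval, μ = 2.6 × 3 = 7.8 (3 hours).
P(8 ≤ N ≤ 10) = Σ_{j=8}^{10} e^(−7.8) · 7.8^j/j! ≈ 0.3540.

0.3540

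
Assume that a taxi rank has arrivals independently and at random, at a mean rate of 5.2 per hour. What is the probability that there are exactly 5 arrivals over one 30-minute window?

Over the interval, μ = 5.2 × 0.5 = 2.6 (a 30-minute window = 0.5 hours).
P(N = 5) = e^(−μ) μ^5/5! = e^(−2.6) · 2.6^5/120 ≈ 0.0735.

0.0735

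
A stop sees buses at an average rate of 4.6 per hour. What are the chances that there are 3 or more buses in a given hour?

0.8374

With mean μ = 4.6 per hour,
P(N ≥ 3) = 1 − P(N ≤ 2) = 1 − Σ_{j=0}^{2} e^(−μ) μ^j/j! ≈ 0.8374.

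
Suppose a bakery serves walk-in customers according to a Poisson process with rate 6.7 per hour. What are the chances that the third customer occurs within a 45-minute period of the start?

0.8774

Over the interval, μ = 6.7 × 0.75 = 5.025 (a 45-minute period = 0.75 hours).
The third arrival falls in the interval iff at least 3 events occur there: P(S_3 ≤ t) = P(N ≥ 3) = 1 − P(N ≤ 2) ≈ 0.8774.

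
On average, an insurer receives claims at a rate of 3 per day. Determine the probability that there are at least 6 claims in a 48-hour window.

0.5543

Over the interval, μ = 3 × 2 = 6 (a 48-hour window = 2 days).
P(N ≥ 6) = 1 − P(N ≤ 5) = 1 − Σ_{j=0}^{5} e^(−μ) μ^j/j! ≈ 0.5543.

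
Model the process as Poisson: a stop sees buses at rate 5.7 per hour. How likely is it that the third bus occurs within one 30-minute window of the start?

Over the interval, μ = 5.7 × 0.5 = 2.85 (a 30-minute window = 0.5 hours).
The third arrival falls in the interval iff at least 3 events occur there: P(S_3 ≤ t) = P(N ≥ 3) = 1 − P(N ≤ 2) ≈ 0.5424.

0.5424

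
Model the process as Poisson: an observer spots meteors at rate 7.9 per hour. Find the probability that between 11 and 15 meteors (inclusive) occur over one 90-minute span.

0.4919

Over the interval, μ = 7.9 × 1.5 = 11.85 (a 90-minute span = 1.5 hours).
P(11 ≤ N ≤ 15) = Σ_{j=11}^{15} e^(−11.85) · 11.85^j/j! ≈ 0.4919.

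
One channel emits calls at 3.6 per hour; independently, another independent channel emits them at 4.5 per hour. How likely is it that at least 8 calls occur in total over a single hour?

Independent Poisson processes superpose: combined rate λ = 3.6 + 4.5 = 8.1 per hour.
So μ = 8.1.
P(N ≥ 8) = 1 − P(N ≤ 7) ≈ 0.5609.

0.5609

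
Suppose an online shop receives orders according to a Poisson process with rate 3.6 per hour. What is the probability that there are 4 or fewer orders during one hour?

With mean μ = 3.6 per hour,
P(N ≤ 4) = Σ_{j=0}^{4} e^(−μ) μ^j/j! ≈ 0.7064.

0.7064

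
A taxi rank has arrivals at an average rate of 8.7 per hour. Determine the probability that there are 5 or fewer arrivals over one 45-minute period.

Over the interval, μ = 8.7 × 0.75 = 6.525 (a 45-minute period = 0.75 hours).
P(N ≤ 5) = Σ_{j=0}^{5} e^(−μ) μ^j/j! ≈ 0.3654.

0.3654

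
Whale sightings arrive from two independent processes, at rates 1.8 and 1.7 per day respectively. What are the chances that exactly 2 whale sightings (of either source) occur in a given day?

0.1850

Independent Poisson processes superpose: combined rate λ = 1.8 + 1.7 = 3.5 per day.
So μ = 3.5.
P(N = 2) = e^(−3.5) · 3.5^2/2! ≈ 0.1850.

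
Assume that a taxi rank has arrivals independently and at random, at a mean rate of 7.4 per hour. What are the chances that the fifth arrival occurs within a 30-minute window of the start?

0.3128

Over the interval, μ = 7.4 × 0.5 = 3.7 (a 30-minute window = 0.5 hours).
The fifth arrival falls in the interval iff at least 5 events occur there: P(S_5 ≤ t) = P(N ≥ 5) = 1 − P(N ≤ 4) ≈ 0.3128.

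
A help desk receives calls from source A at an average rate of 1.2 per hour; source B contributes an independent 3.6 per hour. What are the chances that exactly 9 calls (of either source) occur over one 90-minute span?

Independent Poisson processes superpose: combined rate λ = 1.2 + 3.6 = 4.8 per hour.
Over the interval, μ = 4.8 × 1.5 = 7.2 (a 90-minute span = 1.5 hours).
P(N = 9) = e^(−7.2) · 7.2^9/9! ≈ 0.1070.

0.1070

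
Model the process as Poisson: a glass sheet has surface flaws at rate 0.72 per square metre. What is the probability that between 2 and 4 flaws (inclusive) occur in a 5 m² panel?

Over the interval, μ = 0.72 × 5 = 3.6 (a 5 m² panel = 5 square metres).
P(2 ≤ N ≤ 4) = Σ_{j=2}^{4} e^(−3.6) · 3.6^j/j! ≈ 0.5807.

0.5807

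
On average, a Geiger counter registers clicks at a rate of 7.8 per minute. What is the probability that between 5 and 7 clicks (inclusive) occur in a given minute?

With mean μ = 7.8 per minute,
P(5 ≤ N ≤ 7) = Σ_{j=5}^{7} e^(−7.8) · 7.8^j/j! ≈ 0.3695.

0.3695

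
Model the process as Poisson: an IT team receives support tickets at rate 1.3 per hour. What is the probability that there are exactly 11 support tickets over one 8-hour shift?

0.1174

Over the interval, μ = 1.3 × 8 = 10.4 (an 8-hour shift = 8 hours).
P(N = 11) = e^(−μ) μ^11/11! = e^(−10.4) · 10.4^11/39916800 ≈ 0.1174.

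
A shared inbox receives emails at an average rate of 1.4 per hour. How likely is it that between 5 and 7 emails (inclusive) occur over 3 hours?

Over the interval, μ = 1.4 × 3 = 4.2 (3 hours).
P(5 ≤ N ≤ 7) = Σ_{j=5}^{7} e^(−4.2) · 4.2^j/j! ≈ 0.3462.

0.3462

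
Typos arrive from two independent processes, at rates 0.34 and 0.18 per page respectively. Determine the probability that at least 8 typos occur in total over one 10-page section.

0.1551

Independent Poisson processes superpose: combined rate λ = 0.34 + 0.18 = 0.52 per page.
Over the interval, μ = 0.52 × 10 = 5.2 (a 10-page section = 10 pages).
P(N ≥ 8) = 1 − P(N ≤ 7) ≈ 0.1551.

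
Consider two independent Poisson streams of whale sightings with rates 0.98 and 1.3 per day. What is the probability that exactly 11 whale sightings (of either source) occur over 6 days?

Independent Poisson processes superpose: combined rate λ = 0.98 + 1.3 = 2.28 per day.
Over the interval, μ = 2.28 × 6 = 13.68 (6 days).
P(N = 11) = e^(−13.68) · 13.68^11/11! ≈ 0.0901.

0.0901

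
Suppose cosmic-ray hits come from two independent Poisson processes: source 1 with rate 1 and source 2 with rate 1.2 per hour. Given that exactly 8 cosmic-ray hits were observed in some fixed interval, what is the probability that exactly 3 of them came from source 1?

Given the total, each event is independently from source 1 with probability p = λ_1/(λ_1+λ_2) = 1/2.2 ≈ 0.4545.
So K ~ Binomial(8, 1/2.2): P(K = 3) = C(8,3) · (1/2.2)^3 · (1.2/2.2)^5 ≈ 0.2539.

0.2539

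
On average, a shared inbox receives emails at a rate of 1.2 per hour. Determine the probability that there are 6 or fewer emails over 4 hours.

0.7908

Over the interval, μ = 1.2 × 4 = 4.8 (4 hours).
P(N ≤ 6) = Σ_{j=0}^{6} e^(−μ) μ^j/j! ≈ 0.7908.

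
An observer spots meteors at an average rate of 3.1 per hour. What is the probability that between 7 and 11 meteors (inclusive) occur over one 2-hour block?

Over the interval, μ = 3.1 × 2 = 6.2 (a 2-hour block = 2 hours).
P(7 ≤ N ≤ 11) = Σ_{j=7}^{11} e^(−6.2) · 6.2^j/j! ≈ 0.4008.

0.4008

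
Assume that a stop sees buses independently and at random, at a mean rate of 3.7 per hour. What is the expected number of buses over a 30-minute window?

1.85

E[N] = λt = 3.7 × 0.5 = 1.85 (a 30-minute window = 0.5 hours).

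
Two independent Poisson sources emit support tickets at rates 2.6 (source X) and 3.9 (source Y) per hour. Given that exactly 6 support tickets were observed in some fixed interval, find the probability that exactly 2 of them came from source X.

0.3110

Given the total, each event is independently from source X with probability p = λ_X/(λ_X+λ_Y) = 2.6/6.5 = 0.4000.
So K ~ Binomial(6, 2.6/6.5): P(K = 2) = C(6,2) · (2.6/6.5)^2 · (3.9/6.5)^4 ≈ 0.3110.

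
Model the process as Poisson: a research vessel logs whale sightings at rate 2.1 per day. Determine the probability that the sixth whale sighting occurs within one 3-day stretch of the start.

Over the interval, μ = 2.1 × 3 = 6.3 (a 3-day stretch = 3 days).
The sixth arrival falls in the interval iff at least 6 events occur there: P(S_6 ≤ t) = P(N ≥ 6) = 1 − P(N ≤ 5) ≈ 0.6012.

0.6012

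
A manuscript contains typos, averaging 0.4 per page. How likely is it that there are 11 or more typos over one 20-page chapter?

0.1841

Over the interval, μ = 0.4 × 20 = 8 (a 20-page chapter = 20 pages).
P(N ≥ 11) = 1 − P(N ≤ 10) = 1 − Σ_{j=0}^{10} e^(−μ) μ^j/j! ≈ 0.1841.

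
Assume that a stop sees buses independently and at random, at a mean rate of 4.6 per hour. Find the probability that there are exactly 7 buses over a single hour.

0.0869

With mean μ = 4.6 per hour,
P(N = 7) = e^(−μ) μ^7/7! = e^(−4.6) · 4.6^7/5040 ≈ 0.0869.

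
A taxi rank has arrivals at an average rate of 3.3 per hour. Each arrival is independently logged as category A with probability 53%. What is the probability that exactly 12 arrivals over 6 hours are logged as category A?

0.1032

Thinning: the arrivals that are logged as category A themselves form a Poisson process with rate 0.53 × 3.3 = 1.749 per hour.
Over the interval, μ = 1.749 × 6 = 10.494 (6 hours).
P(N = 12) = e^(−10.494) · 10.494^12/12! ≈ 0.1032.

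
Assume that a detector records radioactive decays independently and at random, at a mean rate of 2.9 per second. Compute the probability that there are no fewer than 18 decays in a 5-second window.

0.2103

Over the interval, μ = 2.9 × 5 = 14.5 (a 5-second window = 5 seconds).
P(N ≥ 18) = 1 − P(N ≤ 17) = 1 − Σ_{j=0}^{17} e^(−μ) μ^j/j! ≈ 0.2103.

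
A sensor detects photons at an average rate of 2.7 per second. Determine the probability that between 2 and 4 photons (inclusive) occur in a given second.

With mean μ = 2.7 per second,
P(2 ≤ N ≤ 4) = Σ_{j=2}^{4} e^(−2.7) · 2.7^j/j! ≈ 0.6142.

0.6142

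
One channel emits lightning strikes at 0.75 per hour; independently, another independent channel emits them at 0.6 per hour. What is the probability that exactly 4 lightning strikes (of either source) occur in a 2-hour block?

0.1488

Independent Poisson processes superpose: combined rate λ = 0.75 + 0.6 = 1.35 per hour.
Over the interval, μ = 1.35 × 2 = 2.7 (a 2-hour block = 2 hours).
P(N = 4) = e^(−2.7) · 2.7^4/4! ≈ 0.1488.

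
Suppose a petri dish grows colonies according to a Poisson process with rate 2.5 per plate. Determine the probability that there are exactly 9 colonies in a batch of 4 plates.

Over the interval, μ = 2.5 × 4 = 10 (a batch of 4 plates = 4 plates).
P(N = 9) = e^(−μ) μ^9/9! = e^(−10) · 10^9/362880 ≈ 0.1251.

0.1251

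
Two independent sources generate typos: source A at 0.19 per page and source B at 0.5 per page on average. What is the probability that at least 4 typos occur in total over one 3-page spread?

Independent Poisson processes superpose: combined rate λ = 0.19 + 0.5 = 0.69 per page.
Over the interval, μ = 0.69 × 3 = 2.07 (a 3-page spread = 3 pages).
P(N ≥ 4) = 1 − P(N ≤ 3) ≈ 0.1557.

0.1557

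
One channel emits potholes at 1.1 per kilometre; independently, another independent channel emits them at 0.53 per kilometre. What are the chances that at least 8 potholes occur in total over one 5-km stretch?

Independent Poisson processes superpose: combined rate λ = 1.1 + 0.53 = 1.63 per kilometre.
Over the interval, μ = 1.63 × 5 = 8.15 (a 5-km stretch = 5 kilometres).
P(N ≥ 8) = 1 − P(N ≤ 7) ≈ 0.5678.

0.5678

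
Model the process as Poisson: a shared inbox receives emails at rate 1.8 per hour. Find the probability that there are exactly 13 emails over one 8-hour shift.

Over the interval, μ = 1.8 × 8 = 14.4 (an 8-hour shift = 8 hours).
P(N = 13) = e^(−μ) μ^13/13! = e^(−14.4) · 14.4^13/6227020800 ≈ 0.1025.

0.1025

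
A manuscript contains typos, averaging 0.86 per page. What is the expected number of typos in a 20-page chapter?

E[N] = λt = 0.86 × 20 = 17.2 (a 20-page chapter = 20 pages).

17.2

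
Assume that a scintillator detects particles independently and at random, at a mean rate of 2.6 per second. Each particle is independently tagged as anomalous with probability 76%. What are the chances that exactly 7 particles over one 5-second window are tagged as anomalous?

Thinning: the particles that are tagged as anomalous themselves form a Poisson process with rate 0.76 × 2.6 = 1.976 per second.
Over the interval, μ = 1.976 × 5 = 9.88 (a 5-second window = 5 seconds).
P(N = 7) = e^(−9.88) · 9.88^7/7! ≈ 0.0933.

0.0933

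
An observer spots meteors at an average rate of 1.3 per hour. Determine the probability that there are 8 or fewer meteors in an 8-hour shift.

0.2896

Over the interval, μ = 1.3 × 8 = 10.4 (an 8-hour shift = 8 hours).
P(N ≤ 8) = Σ_{j=0}^{8} e^(−μ) μ^j/j! ≈ 0.2896.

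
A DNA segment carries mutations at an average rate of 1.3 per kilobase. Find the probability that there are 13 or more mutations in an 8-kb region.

Over the interval, μ = 1.3 × 8 = 10.4 (an 8-kb region = 8 kilobases).
P(N ≥ 13) = 1 − P(N ≤ 12) = 1 − Σ_{j=0}^{12} e^(−μ) μ^j/j! ≈ 0.2478.

0.2478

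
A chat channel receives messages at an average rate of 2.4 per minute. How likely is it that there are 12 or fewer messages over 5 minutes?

0.5760

Over the interval, μ = 2.4 × 5 = 12 (5 minutes).
P(N ≤ 12) = Σ_{j=0}^{12} e^(−μ) μ^j/j! ≈ 0.5760.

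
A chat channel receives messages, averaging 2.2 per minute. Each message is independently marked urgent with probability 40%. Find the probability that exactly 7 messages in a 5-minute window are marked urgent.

Thinning: the messages that are marked urgent themselves form a Poisson process with rate 0.4 × 2.2 = 0.88 per minute.
Over the interval, μ = 0.88 × 5 = 4.4 (a 5-minute window = 5 minutes).
P(N = 7) = e^(−4.4) · 4.4^7/7! ≈ 0.0778.

0.0778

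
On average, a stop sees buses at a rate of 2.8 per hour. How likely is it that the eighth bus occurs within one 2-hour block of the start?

0.2030

Over the interval, μ = 2.8 × 2 = 5.6 (a 2-hour block = 2 hours).
The eighth arrival falls in the interval iff at least 8 events occur there: P(S_8 ≤ t) = P(N ≥ 8) = 1 − P(N ≤ 7) ≈ 0.2030.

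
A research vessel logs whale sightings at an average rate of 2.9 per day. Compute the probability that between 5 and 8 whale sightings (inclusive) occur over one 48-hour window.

Over the interval, μ = 2.9 × 2 = 5.8 (a 48-hour window = 2 days).
P(5 ≤ N ≤ 8) = Σ_{j=5}^{8} e^(−5.8) · 5.8^j/j! ≈ 0.5545.

0.5545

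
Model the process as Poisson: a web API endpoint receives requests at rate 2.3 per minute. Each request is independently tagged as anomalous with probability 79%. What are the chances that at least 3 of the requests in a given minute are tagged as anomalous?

0.2739

Thinning: the requests that are tagged as anomalous themselves form a Poisson process with rate 0.79 × 2.3 = 1.817 per minute.
So μ = 1.817.
P(N ≥ 3) = 1 − P(N ≤ 2) ≈ 0.2739.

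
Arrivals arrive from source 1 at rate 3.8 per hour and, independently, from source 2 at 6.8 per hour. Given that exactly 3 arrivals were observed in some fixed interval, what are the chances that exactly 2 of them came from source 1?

0.2473

Given the total, each event is independently from source 1 with probability p = λ_1/(λ_1+λ_2) = 3.8/10.6 ≈ 0.3585.
So K ~ Binomial(3, 3.8/10.6): P(K = 2) = C(3,2) · (3.8/10.6)^2 · (6.8/10.6)^1 ≈ 0.2473.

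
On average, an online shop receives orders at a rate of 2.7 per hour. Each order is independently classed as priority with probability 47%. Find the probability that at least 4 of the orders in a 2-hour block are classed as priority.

Thinning: the orders that are classed as priority themselves form a Poisson process with rate 0.47 × 2.7 = 1.269 per hour.
Over the interval, μ = 1.269 × 2 = 2.538 (a 2-hour block = 2 hours).
P(N ≥ 4) = 1 − P(N ≤ 3) ≈ 0.2506.

0.2506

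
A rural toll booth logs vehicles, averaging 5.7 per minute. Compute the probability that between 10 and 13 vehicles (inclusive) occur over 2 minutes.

Over the interval, μ = 5.7 × 2 = 11.4 (2 minutes).
P(10 ≤ N ≤ 13) = Σ_{j=10}^{13} e^(−11.4) · 11.4^j/j! ≈ 0.4443.

0.4443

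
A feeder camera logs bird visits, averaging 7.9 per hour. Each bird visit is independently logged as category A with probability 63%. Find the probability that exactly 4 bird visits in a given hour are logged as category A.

Thinning: the bird visits that are logged as category A themselves form a Poisson process with rate 0.63 × 7.9 = 4.977 per hour.
So μ = 4.977.
P(N = 4) = e^(−4.977) · 4.977^4/4! ≈ 0.1763.

0.1763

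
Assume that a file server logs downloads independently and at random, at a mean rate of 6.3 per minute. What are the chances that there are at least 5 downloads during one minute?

0.7531

With mean μ = 6.3 per minute,
P(N ≥ 5) = 1 − P(N ≤ 4) = 1 − Σ_{j=0}^{4} e^(−μ) μ^j/j! ≈ 0.7531.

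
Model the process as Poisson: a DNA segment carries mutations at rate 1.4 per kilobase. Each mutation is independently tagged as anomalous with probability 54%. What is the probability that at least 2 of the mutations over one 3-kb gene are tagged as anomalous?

Thinning: the mutations that are tagged as anomalous themselves form a Poisson process with rate 0.54 × 1.4 = 0.756 per kilobase.
Over the interval, μ = 0.756 × 3 = 2.268 (a 3-kb gene = 3 kilobases).
P(N ≥ 2) = 1 − P(N ≤ 1) ≈ 0.6617.

0.6617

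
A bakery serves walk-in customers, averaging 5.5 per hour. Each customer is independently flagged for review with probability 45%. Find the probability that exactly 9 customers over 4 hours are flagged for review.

0.1263

Thinning: the customers that are flagged for review themselves form a Poisson process with rate 0.45 × 5.5 = 2.475 per hour.
Over the interval, μ = 2.475 × 4 = 9.9 (4 hours).
P(N = 9) = e^(−9.9) · 9.9^9/9! ≈ 0.1263.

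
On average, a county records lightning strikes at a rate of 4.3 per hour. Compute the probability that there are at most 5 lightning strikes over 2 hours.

0.1422

Over the interval, μ = 4.3 × 2 = 8.6 (2 hours).
P(N ≤ 5) = Σ_{j=0}^{5} e^(−μ) μ^j/j! ≈ 0.1422.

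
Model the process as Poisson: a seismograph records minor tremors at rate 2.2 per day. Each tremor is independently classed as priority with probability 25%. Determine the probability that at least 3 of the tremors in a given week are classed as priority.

0.7391

Thinning: the tremors that are classed as priority themselves form a Poisson process with rate 0.25 × 2.2 = 0.55 per day.
Over the interval, μ = 0.55 × 7 = 3.85 (a week = 7 days).
P(N ≥ 3) = 1 − P(N ≤ 2) ≈ 0.7391.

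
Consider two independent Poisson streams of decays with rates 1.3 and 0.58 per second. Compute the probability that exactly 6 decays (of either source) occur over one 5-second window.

Independent Poisson processes superpose: combined rate λ = 1.3 + 0.58 = 1.88 per second.
Over the interval, μ = 1.88 × 5 = 9.4 (a 5-second window = 5 seconds).
P(N = 6) = e^(−9.4) · 9.4^6/6! ≈ 0.0793.

0.0793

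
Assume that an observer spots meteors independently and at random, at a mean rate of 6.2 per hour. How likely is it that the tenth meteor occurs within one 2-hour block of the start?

0.7908

Over the interval, μ = 6.2 × 2 = 12.4 (a 2-hour block = 2 hours).
The tenth arrival falls in the interval iff at least 10 events occur there: P(S_10 ≤ t) = P(N ≥ 10) = 1 − P(N ≤ 9) ≈ 0.7908.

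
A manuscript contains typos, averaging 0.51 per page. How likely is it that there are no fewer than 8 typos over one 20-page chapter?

0.7973

Over the interval, μ = 0.51 × 20 = 10.2 (a 20-page chapter = 20 pages).
P(N ≥ 8) = 1 − P(N ≤ 7) = 1 − Σ_{j=0}^{7} e^(−μ) μ^j/j! ≈ 0.7973.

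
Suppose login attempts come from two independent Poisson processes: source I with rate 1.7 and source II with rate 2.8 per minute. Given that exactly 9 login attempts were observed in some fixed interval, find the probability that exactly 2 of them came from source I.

0.1855

Given the total, each event is independently from source I with probability p = λ_I/(λ_I+λ_II) = 1.7/4.5 ≈ 0.3778.
So K ~ Binomial(9, 1.7/4.5): P(K = 2) = C(9,2) · (1.7/4.5)^2 · (2.8/4.5)^7 ≈ 0.1855.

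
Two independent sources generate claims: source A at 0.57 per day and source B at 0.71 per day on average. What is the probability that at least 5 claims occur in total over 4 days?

Independent Poisson processes superpose: combined rate λ = 0.57 + 0.71 = 1.28 per day.
Over the interval, μ = 1.28 × 4 = 5.12 (4 days).
P(N ≥ 5) = 1 − P(N ≤ 4) ≈ 0.5803.

0.5803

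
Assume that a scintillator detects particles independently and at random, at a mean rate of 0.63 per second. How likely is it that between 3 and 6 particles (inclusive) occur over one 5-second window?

0.5679

Over the interval, μ = 0.63 × 5 = 3.15 (a 5-second window = 5 seconds).
P(3 ≤ N ≤ 6) = Σ_{j=3}^{6} e^(−3.15) · 3.15^j/j! ≈ 0.5679.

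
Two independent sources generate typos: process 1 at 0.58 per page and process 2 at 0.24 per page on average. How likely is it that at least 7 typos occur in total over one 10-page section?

Independent Poisson processes superpose: combined rate λ = 0.58 + 0.24 = 0.82 per page.
Over the interval, μ = 0.82 × 10 = 8.2 (a 10-page section = 10 pages).
P(N ≥ 7) = 1 − P(N ≤ 6) ≈ 0.7104.

0.7104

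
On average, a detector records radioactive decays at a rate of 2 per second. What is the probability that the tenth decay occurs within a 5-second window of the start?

0.5421

Over the interval, μ = 2 × 5 = 10 (a 5-second window = 5 seconds).
The tenth arrival falls in the interval iff at least 10 events occur there: P(S_10 ≤ t) = P(N ≥ 10) = 1 − P(N ≤ 9) ≈ 0.5421.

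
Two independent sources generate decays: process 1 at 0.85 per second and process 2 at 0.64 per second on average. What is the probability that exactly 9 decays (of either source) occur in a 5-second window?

0.1133

Independent Poisson processes superpose: combined rate λ = 0.85 + 0.64 = 1.49 per second.
Over the interval, μ = 1.49 × 5 = 7.45 (a 5-second window = 5 seconds).
P(N = 9) = e^(−7.45) · 7.45^9/9! ≈ 0.1133.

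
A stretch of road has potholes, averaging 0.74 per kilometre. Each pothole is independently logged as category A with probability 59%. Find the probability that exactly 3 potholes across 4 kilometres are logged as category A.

0.1548

Thinning: the potholes that are logged as category A themselves form a Poisson process with rate 0.59 × 0.74 = 0.4366 per kilometre.
Over the interval, μ = 0.4366 × 4 = 1.7464 (4 kilometres).
P(N = 3) = e^(−1.7464) · 1.7464^3/3! ≈ 0.1548.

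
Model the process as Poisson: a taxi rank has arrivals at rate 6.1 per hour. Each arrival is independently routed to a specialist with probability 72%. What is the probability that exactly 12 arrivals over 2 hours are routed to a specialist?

Thinning: the arrivals that are routed to a specialist themselves form a Poisson process with rate 0.72 × 6.1 = 4.392 per hour.
Over the interval, μ = 4.392 × 2 = 8.784 (2 hours).
P(N = 12) = e^(−8.784) · 8.784^12/12! ≈ 0.0675.

0.0675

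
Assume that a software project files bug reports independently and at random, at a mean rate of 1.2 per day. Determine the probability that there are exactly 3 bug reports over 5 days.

Over the interval, μ = 1.2 × 5 = 6 (5 days).
P(N = 3) = e^(−μ) μ^3/3! = e^(−6) · 6^3/6 ≈ 0.0892.

0.0892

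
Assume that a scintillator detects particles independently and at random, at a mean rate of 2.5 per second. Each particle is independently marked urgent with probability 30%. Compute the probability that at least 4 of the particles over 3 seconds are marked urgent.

Thinning: the particles that are marked urgent themselves form a Poisson process with rate 0.3 × 2.5 = 0.75 per second.
Over the interval, μ = 0.75 × 3 = 2.25 (3 seconds).
P(N ≥ 4) = 1 − P(N ≤ 3) ≈ 0.1906.

0.1906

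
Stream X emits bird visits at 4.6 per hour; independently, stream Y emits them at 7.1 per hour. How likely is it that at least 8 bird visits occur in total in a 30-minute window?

Independent Poisson processes superpose: combined rate λ = 4.6 + 7.1 = 11.7 per hour.
Over the interval, μ = 11.7 × 0.5 = 5.85 (a 30-minute window = 0.5 hours).
P(N ≥ 8) = 1 − P(N ≤ 7) ≈ 0.2356.

0.2356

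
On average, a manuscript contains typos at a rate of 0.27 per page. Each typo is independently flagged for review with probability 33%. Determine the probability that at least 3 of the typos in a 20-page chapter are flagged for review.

0.2646

Thinning: the typos that are flagged for review themselves form a Poisson process with rate 0.33 × 0.27 = 0.0891 per page.
Over the interval, μ = 0.0891 × 20 = 1.782 (a 20-page chapter = 20 pages).
P(N ≥ 3) = 1 − P(N ≤ 2) ≈ 0.2646.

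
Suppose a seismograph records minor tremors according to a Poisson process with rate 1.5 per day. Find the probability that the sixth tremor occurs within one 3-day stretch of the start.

0.2971

Over the interval, μ = 1.5 × 3 = 4.5 (a 3-day stretch = 3 days).
The sixth arrival falls in the interval iff at least 6 events occur there: P(S_6 ≤ t) = P(N ≥ 6) = 1 − P(N ≤ 5) ≈ 0.2971.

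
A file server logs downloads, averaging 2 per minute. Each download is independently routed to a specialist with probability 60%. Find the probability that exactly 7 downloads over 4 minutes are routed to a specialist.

Thinning: the downloads that are routed to a specialist themselves form a Poisson process with rate 0.6 × 2 = 1.2 per minute.
Over the interval, μ = 1.2 × 4 = 4.8 (4 minutes).
P(N = 7) = e^(−4.8) · 4.8^7/7! ≈ 0.0959.

0.0959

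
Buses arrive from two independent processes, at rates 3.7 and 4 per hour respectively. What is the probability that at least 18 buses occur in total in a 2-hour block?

Independent Poisson processes superpose: combined rate λ = 3.7 + 4 = 7.7 per hour.
Over the interval, μ = 7.7 × 2 = 15.4 (a 2-hour block = 2 hours).
P(N ≥ 18) = 1 − P(N ≤ 17) ≈ 0.2859.

0.2859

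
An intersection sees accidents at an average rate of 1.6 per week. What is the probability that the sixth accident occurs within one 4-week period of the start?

0.6163

Over the interval, μ = 1.6 × 4 = 6.4 (a 4-week period = 4 weeks).
The sixth arrival falls in the interval iff at least 6 events occur there: P(S_6 ≤ t) = P(N ≥ 6) = 1 − P(N ≤ 5) ≈ 0.6163.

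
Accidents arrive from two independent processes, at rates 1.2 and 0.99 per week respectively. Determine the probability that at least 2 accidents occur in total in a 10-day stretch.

0.8192

Independent Poisson processes superpose: combined rate λ = 1.2 + 0.99 = 2.19 per week.
Over the interval, μ = 2.19 × 10/7 ≈ 3.12857 (a 10-day stretch = 10/7 weeks).
P(N ≥ 2) = 1 − P(N ≤ 1) ≈ 0.8192.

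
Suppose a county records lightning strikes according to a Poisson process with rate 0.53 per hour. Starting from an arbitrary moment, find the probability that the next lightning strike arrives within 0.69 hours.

0.3063

Inter-arrival times are exponential with rate λ = 0.53 per hour.
P(T ≤ 0.69) = 1 − e^(−λt) = 1 − e^(−0.53 × 0.69) = 1 − e^(−0.3657) ≈ 0.3063.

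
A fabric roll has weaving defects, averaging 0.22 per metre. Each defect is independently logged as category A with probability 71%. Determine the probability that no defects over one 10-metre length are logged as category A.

Thinning: the defects that are logged as category A themselves form a Poisson process with rate 0.71 × 0.22 = 0.1562 per metre.
Over the interval, μ = 0.1562 × 10 = 1.562 (a 10-metre length = 10 metres).
P(N = 0) = e^(−1.562) · 1.562^0/0! ≈ 0.2097.

0.2097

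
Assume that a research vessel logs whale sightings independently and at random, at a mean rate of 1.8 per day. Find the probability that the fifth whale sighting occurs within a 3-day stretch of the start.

Over the interval, μ = 1.8 × 3 = 5.4 (a 3-day stretch = 3 days).
The fifth arrival falls in the interval iff at least 5 events occur there: P(S_5 ≤ t) = P(N ≥ 5) = 1 − P(N ≤ 4) ≈ 0.6267.

0.6267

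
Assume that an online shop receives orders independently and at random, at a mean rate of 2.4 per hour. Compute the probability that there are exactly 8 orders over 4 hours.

Over the interval, μ = 2.4 × 4 = 9.6 (4 hours).
P(N = 8) = e^(−μ) μ^8/8! = e^(−9.6) · 9.6^8/40320 ≈ 0.1212.

0.1212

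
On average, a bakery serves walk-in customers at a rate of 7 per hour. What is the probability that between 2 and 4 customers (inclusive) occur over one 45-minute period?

Over the interval, μ = 7 × 0.75 = 5.25 (a 45-minute period = 0.75 hours).
P(2 ≤ N ≤ 4) = Σ_{j=2}^{4} e^(−5.25) · 5.25^j/j! ≈ 0.3650.

0.3650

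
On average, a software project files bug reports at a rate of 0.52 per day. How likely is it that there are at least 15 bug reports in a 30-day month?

0.5944

Over the interval, μ = 0.52 × 30 = 15.6 (a 30-day month = 30 days).
P(N ≥ 15) = 1 − P(N ≤ 14) = 1 − Σ_{j=0}^{14} e^(−μ) μ^j/j! ≈ 0.5944.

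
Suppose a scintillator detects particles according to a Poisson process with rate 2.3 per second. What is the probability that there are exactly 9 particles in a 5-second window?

Over the interval, μ = 2.3 × 5 = 11.5 (a 5-second window = 5 seconds).
P(N = 9) = e^(−μ) μ^9/9! = e^(−11.5) · 11.5^9/362880 ≈ 0.0982.

0.0982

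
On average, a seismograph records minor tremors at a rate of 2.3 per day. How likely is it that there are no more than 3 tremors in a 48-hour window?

0.3257

Over the interval, μ = 2.3 × 2 = 4.6 (a 48-hour window = 2 days).
P(N ≤ 3) = Σ_{j=0}^{3} e^(−μ) μ^j/j! ≈ 0.3257.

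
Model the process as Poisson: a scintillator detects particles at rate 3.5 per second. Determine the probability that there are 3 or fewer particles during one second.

With mean μ = 3.5 per second,
P(N ≤ 3) = Σ_{j=0}^{3} e^(−μ) μ^j/j! ≈ 0.5366.

0.5366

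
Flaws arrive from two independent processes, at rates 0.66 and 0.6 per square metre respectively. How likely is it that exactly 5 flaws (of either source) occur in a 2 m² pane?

0.0681

Independent Poisson processes superpose: combined rate λ = 0.66 + 0.6 = 1.26 per square metre.
Over the interval, μ = 1.26 × 2 = 2.52 (a 2 m² pane = 2 square metres).
P(N = 5) = e^(−2.52) · 2.52^5/5! ≈ 0.0681.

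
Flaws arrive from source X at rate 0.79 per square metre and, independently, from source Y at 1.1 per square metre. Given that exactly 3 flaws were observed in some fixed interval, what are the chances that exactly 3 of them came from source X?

0.0730

Given the total, each event is independently from source X with probability p = λ_X/(λ_X+λ_Y) = 0.79/1.89 ≈ 0.4180.
So K ~ Binomial(3, 0.79/1.89): P(K = 3) = C(3,3) · (0.79/1.89)^3 · (1.1/1.89)^0 ≈ 0.0730.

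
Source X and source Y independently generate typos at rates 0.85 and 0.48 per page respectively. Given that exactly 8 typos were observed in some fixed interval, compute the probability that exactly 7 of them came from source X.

Given the total, each event is independently from source X with probability p = λ_X/(λ_X+λ_Y) = 0.85/1.33 ≈ 0.6391.
So K ~ Binomial(8, 0.85/1.33): P(K = 7) = C(8,7) · (0.85/1.33)^7 · (0.48/1.33)^1 ≈ 0.1257.

0.1257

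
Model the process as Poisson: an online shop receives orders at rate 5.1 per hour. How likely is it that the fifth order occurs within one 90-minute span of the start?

0.8785

Over the interval, μ = 5.1 × 1.5 = 7.65 (a 90-minute span = 1.5 hours).
The fifth arrival falls in the interval iff at least 5 events occur there: P(S_5 ≤ t) = P(N ≥ 5) = 1 − P(N ≤ 4) ≈ 0.8785.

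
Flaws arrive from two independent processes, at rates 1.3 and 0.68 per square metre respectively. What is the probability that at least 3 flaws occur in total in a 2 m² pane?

0.7560

Independent Poisson processes superpose: combined rate λ = 1.3 + 0.68 = 1.98 per square metre.
Over the interval, μ = 1.98 × 2 = 3.96 (a 2 m² pane = 2 square metres).
P(N ≥ 3) = 1 − P(N ≤ 2) ≈ 0.7560.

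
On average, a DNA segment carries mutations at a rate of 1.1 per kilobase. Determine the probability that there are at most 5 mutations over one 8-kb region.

Over the interval, μ = 1.1 × 8 = 8.8 (an 8-kb region = 8 kilobases).
P(N ≤ 5) = Σ_{j=0}^{5} e^(−μ) μ^j/j! ≈ 0.1284.

0.1284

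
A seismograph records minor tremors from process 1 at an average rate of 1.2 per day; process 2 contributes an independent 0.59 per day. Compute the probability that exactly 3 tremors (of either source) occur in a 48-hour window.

0.2132

Independent Poisson processes superpose: combined rate λ = 1.2 + 0.59 = 1.79 per day.
Over the interval, μ = 1.79 × 2 = 3.58 (a 48-hour window = 2 days).
P(N = 3) = e^(−3.58) · 3.58^3/3! ≈ 0.2132.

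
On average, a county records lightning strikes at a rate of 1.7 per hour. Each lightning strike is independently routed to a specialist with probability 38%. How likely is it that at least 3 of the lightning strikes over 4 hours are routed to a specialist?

Thinning: the lightning strikes that are routed to a specialist themselves form a Poisson process with rate 0.38 × 1.7 = 0.646 per hour.
Over the interval, μ = 0.646 × 4 = 2.584 (4 hours).
P(N ≥ 3) = 1 − P(N ≤ 2) ≈ 0.4775.

0.4775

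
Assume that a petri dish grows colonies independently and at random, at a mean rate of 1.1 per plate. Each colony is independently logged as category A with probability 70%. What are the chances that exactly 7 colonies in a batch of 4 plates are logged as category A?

0.0240

Thinning: the colonies that are logged as category A themselves form a Poisson process with rate 0.7 × 1.1 = 0.77 per plate.
Over the interval, μ = 0.77 × 4 = 3.08 (a batch of 4 plates = 4 plates).
P(N = 7) = e^(−3.08) · 3.08^7/7! ≈ 0.0240.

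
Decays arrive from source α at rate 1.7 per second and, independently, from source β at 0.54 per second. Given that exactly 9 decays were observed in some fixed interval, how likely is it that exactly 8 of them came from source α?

Given the total, each event is independently from source α with probability p = λ_α/(λ_α+λ_β) = 1.7/2.24 ≈ 0.7589.
So K ~ Binomial(9, 1.7/2.24): P(K = 8) = C(9,8) · (1.7/2.24)^8 · (0.54/2.24)^1 ≈ 0.2388.

0.2388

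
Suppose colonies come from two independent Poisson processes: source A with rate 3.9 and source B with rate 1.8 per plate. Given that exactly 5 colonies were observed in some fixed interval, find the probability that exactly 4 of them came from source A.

Given the total, each event is independently from source A with probability p = λ_A/(λ_A+λ_B) = 3.9/5.7 ≈ 0.6842.
So K ~ Binomial(5, 3.9/5.7): P(K = 4) = C(5,4) · (3.9/5.7)^4 · (1.8/5.7)^1 ≈ 0.3460.

0.3460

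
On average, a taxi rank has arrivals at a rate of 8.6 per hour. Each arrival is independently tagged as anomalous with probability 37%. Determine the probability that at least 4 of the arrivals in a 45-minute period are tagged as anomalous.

0.2185

Thinning: the arrivals that are tagged as anomalous themselves form a Poisson process with rate 0.37 × 8.6 = 3.182 per hour.
Over the interval, μ = 3.182 × 0.75 = 2.3865 (a 45-minute period = 0.75 hours).
P(N ≥ 4) = 1 − P(N ≤ 3) ≈ 0.2185.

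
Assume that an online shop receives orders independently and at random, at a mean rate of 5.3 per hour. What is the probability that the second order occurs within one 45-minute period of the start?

Over the interval, μ = 5.3 × 0.75 = 3.975 (a 45-minute period = 0.75 hours).
The second arrival falls in the interval iff at least 2 events occur there: P(S_2 ≤ t) = P(N ≥ 2) = 1 − P(N ≤ 1) ≈ 0.9066.

0.9066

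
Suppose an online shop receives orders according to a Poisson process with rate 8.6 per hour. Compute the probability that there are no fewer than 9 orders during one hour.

With mean μ = 8.6 per hour,
P(N ≥ 9) = 1 − P(N ≤ 8) = 1 − Σ_{j=0}^{8} e^(−μ) μ^j/j! ≈ 0.4906.

0.4906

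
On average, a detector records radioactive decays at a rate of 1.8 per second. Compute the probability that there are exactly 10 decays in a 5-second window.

0.1186

Over the interval, μ = 1.8 × 5 = 9 (a 5-second window = 5 seconds).
P(N = 10) = e^(−μ) μ^10/10! = e^(−9) · 9^10/3628800 ≈ 0.1186.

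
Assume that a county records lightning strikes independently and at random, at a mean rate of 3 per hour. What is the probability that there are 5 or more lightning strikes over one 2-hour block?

Over the interval, μ = 3 × 2 = 6 (a 2-hour block = 2 hours).
P(N ≥ 5) = 1 − P(N ≤ 4) = 1 − Σ_{j=0}^{4} e^(−μ) μ^j/j! ≈ 0.7149.

0.7149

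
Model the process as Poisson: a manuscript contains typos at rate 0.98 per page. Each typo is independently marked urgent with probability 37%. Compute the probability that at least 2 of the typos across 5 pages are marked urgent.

Thinning: the typos that are marked urgent themselves form a Poisson process with rate 0.37 × 0.98 = 0.3626 per page.
Over the interval, μ = 0.3626 × 5 = 1.813 (5 pages).
P(N ≥ 2) = 1 − P(N ≤ 1) ≈ 0.5410.

0.5410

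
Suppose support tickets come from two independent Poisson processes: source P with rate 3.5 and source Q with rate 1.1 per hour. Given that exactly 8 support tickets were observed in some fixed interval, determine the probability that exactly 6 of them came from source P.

Given the total, each event is independently from source P with probability p = λ_P/(λ_P+λ_Q) = 3.5/4.6 ≈ 0.7609.
So K ~ Binomial(8, 3.5/4.6): P(K = 6) = C(8,6) · (3.5/4.6)^6 · (1.1/4.6)^2 ≈ 0.3107.

0.3107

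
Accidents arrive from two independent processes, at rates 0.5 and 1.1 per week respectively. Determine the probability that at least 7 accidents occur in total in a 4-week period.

0.4577

Independent Poisson processes superpose: combined rate λ = 0.5 + 1.1 = 1.6 per week.
Over the interval, μ = 1.6 × 4 = 6.4 (a 4-week period = 4 weeks).
P(N ≥ 7) = 1 − P(N ≤ 6) ≈ 0.4577.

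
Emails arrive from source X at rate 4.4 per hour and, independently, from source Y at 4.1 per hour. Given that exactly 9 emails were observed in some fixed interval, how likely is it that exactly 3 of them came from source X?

0.1467

Given the total, each event is independently from source X with probability p = λ_X/(λ_X+λ_Y) = 4.4/8.5 ≈ 0.5176.
So K ~ Binomial(9, 4.4/8.5): P(K = 3) = C(9,3) · (4.4/8.5)^3 · (4.1/8.5)^6 ≈ 0.1467.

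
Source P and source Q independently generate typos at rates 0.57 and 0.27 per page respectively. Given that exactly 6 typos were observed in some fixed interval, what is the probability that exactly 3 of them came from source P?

0.2075

Given the total, each event is independently from source P with probability p = λ_P/(λ_P+λ_Q) = 0.57/0.84 ≈ 0.6786.
So K ~ Binomial(6, 0.57/0.84): P(K = 3) = C(6,3) · (0.57/0.84)^3 · (0.27/0.84)^3 ≈ 0.2075.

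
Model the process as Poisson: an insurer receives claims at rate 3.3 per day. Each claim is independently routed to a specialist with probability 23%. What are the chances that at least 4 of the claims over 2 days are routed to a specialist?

Thinning: the claims that are routed to a specialist themselves form a Poisson process with rate 0.23 × 3.3 = 0.759 per day.
Over the interval, μ = 0.759 × 2 = 1.518 (2 days).
P(N ≥ 4) = 1 − P(N ≤ 3) ≈ 0.0679.

0.0679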